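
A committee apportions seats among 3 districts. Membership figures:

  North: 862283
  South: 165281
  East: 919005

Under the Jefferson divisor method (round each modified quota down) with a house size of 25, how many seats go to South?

Standard divisor 1946569/25 ≈ 77862.76; standard quotas: North 11.074, South 2.123, East 11.803.
Rounding down gives 11, 2, 11 = 24 seats, so the divisor must be adjusted.
With modified divisor 74200: modified quotas North 11.621, South 2.228, East 12.386.
Rounding down: North 11, South 2, East 12 (total 25).
South receives 2.

2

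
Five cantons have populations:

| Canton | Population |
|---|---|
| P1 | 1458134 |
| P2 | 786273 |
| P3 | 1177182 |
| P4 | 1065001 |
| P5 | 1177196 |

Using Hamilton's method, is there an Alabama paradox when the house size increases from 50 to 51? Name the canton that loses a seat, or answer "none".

At 50 seats: P1 13, P2 7, P3 10, P4 10, P5 10.
At 51 seats: P1 13, P2 7, P3 11, P4 9, P5 11.
P4 drops from 10 to 9.

P4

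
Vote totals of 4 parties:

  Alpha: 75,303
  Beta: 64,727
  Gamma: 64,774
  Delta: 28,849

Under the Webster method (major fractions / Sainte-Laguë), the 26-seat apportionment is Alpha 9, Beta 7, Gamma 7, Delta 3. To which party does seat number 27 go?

Priority for the next seat is population ÷ (current seats + 0.5).
Priorities: Alpha 7926.632, Beta 8630.267, Gamma 8636.533, Delta 8242.571.
Highest priority: Gamma.

Gamma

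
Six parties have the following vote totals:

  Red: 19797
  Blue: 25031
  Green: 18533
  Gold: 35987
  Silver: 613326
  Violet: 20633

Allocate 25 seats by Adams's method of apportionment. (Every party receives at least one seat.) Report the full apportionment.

Standard divisor 733307/25 ≈ 29332.28; standard quotas: Red 0.675, Blue 0.853, Green 0.632, Gold 1.227, Silver 20.910, Violet 0.703.
Rounding up gives 1, 1, 1, 2, 21, 1 = 27 seats, so the divisor must be adjusted.
With modified divisor 33200: modified quotas Red 0.596, Blue 0.754, Green 0.558, Gold 1.084, Silver 18.474, Violet 0.621.
Rounding up: Red 1, Blue 1, Green 1, Gold 2, Silver 19, Violet 1 (total 25).

Red: 1; Blue: 1; Green: 1; Gold: 2; Silver: 19; Violet: 1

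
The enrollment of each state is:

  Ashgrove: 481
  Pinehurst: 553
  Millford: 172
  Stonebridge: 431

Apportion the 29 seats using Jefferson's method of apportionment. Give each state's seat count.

Standard divisor 1637/29 ≈ 56.448; standard quotas: Ashgrove 8.521, Pinehurst 9.797, Millford 3.047, Stonebridge 7.635.
Rounding down gives 8, 9, 3, 7 = 27 seats, so the divisor must be adjusted.
With modified divisor 53.7: modified quotas Ashgrove 8.957, Pinehurst 10.298, Millford 3.203, Stonebridge 8.026.
Rounding down: Ashgrove 8, Pinehurst 10, Millford 3, Stonebridge 8 (total 29).

Ashgrove 8, Pinehurst 10, Millford 3, Stonebridge 8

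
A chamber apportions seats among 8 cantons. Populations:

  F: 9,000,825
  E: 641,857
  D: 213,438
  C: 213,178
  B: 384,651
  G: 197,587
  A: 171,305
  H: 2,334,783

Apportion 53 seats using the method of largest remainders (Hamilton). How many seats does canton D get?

1

Total 13157624; standard divisor 13157624/53 ≈ 248257.057.
Standard quotas: F 36.2561, E 2.5855, D 0.8597, C 0.8587, B 1.5494, G 0.7959, A 0.6900, H 9.4047.
Lower quotas: F 36, E 2, D 0, C 0, B 1, G 0, A 0, H 9 (sum 48, leaving 5 seats).
Remainders in descending order: D 0.8597, C 0.8587, G 0.7959, A 0.6900, E 0.5855, B 0.5494, H 0.4047, F 0.2561.
Largest remainders: D, C, G, A, E receive the extra seats.
D receives 1.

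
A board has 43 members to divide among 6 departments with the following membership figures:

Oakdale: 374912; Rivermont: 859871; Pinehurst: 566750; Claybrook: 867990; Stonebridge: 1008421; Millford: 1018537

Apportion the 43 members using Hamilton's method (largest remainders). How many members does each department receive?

Oakdale 4, Rivermont 8, Pinehurst 5, Claybrook 8, Stonebridge 9, Millford 9

Total 4696481; standard divisor 4696481/43 ≈ 109220.488.
Standard quotas: Oakdale 3.4326, Rivermont 7.8728, Pinehurst 5.1890, Claybrook 7.9471, Stonebridge 9.2329, Millford 9.3255.
Lower quotas: Oakdale 3, Rivermont 7, Pinehurst 5, Claybrook 7, Stonebridge 9, Millford 9 (sum 40, leaving 3 seats).
Remainders in descending order: Claybrook 0.9471, Rivermont 0.8728, Oakdale 0.4326, Millford 0.3255, Stonebridge 0.2329, Pinehurst 0.1890.
Largest remainders: Claybrook, Rivermont, Oakdale receive the extra seats.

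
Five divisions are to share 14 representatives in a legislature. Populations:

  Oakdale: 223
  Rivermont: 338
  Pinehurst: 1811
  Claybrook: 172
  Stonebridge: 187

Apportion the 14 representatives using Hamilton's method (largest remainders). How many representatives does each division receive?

Oakdale 1, Rivermont 2, Pinehurst 9, Claybrook 1, Stonebridge 1

Total 2731; standard divisor 2731/14 ≈ 195.071.
Standard quotas: Oakdale 1.143, Rivermont 1.733, Pinehurst 9.284, Claybrook 0.882, Stonebridge 0.959.
Lower quotas: Oakdale 1, Rivermont 1, Pinehurst 9, Claybrook 0, Stonebridge 0 (sum 11, leaving 3 seats).
Remainders in descending order: Stonebridge 0.959, Claybrook 0.882, Rivermont 0.733, Pinehurst 0.284, Oakdale 0.143.
Largest remainders: Stonebridge, Claybrook, Rivermont receive the extra seats.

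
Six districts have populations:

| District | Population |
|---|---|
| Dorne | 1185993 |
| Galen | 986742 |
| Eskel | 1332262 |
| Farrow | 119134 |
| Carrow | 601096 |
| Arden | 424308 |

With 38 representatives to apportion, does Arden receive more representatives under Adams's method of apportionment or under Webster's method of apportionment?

Adams: Dorne 9, Galen 8, Eskel 11, Farrow 1, Carrow 5, Arden 4.
Webster: Dorne 10, Galen 8, Eskel 11, Farrow 1, Carrow 5, Arden 3.
Arden gets 4 under Adams and 3 under Webster.

Adams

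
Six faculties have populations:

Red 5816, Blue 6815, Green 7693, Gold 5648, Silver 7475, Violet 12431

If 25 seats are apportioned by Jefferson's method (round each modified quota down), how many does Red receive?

3

Standard divisor 45878/25 ≈ 1835.12; standard quotas: Red 3.169, Blue 3.714, Green 4.192, Gold 3.078, Silver 4.073, Violet 6.774.
Rounding down gives 3, 3, 4, 3, 4, 6 = 23 seats, so the divisor must be adjusted.
With modified divisor 1600: modified quotas Red 3.635, Blue 4.259, Green 4.808, Gold 3.530, Silver 4.672, Violet 7.769.
Rounding down: Red 3, Blue 4, Green 4, Gold 3, Silver 4, Violet 7 (total 25).
Red receives 3.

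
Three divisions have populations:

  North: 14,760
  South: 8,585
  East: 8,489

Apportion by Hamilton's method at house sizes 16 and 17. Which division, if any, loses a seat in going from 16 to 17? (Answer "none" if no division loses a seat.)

At 16 seats: North 8, South 4, East 4.
At 17 seats: North 8, South 5, East 4.
No division's allocation decreased.

none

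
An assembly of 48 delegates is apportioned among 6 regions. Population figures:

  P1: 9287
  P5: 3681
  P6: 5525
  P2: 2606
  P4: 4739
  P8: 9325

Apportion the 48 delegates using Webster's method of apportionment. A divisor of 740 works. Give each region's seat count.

With modified divisor 740: modified quotas P1 12.550, P5 4.974, P6 7.466, P2 3.522, P4 6.404, P8 12.601.
Rounding to the nearest integer: P1 13, P5 5, P6 7, P2 4, P4 6, P8 13 (total 48).

P1: 13, P5: 5, P6: 7, P2: 4, P4: 6, P8: 13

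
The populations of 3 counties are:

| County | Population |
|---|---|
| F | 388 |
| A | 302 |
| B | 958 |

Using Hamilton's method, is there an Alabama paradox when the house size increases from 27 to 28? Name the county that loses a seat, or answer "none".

At 27 seats: F 6, A 5, B 16.
At 28 seats: F 7, A 5, B 16.
No county's allocation decreased.

none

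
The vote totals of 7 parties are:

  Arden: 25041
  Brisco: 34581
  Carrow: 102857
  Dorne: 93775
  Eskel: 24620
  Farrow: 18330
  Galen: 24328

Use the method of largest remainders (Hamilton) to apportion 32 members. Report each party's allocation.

Arden: 3, Brisco: 3, Carrow: 10, Dorne: 9, Eskel: 3, Farrow: 2, Galen: 2

The standard divisor is 323532/32 ≈ 10110.375.
Standard quotas: Arden 2.4768, Brisco 3.4203, Carrow 10.1734, Dorne 9.2751, Eskel 2.4351, Farrow 1.8130, Galen 2.4062.
Lower quotas: Arden 2, Brisco 3, Carrow 10, Dorne 9, Eskel 2, Farrow 1, Galen 2 (sum 29, leaving 3 seats).
Remainders in descending order: Farrow 0.8130, Arden 0.4768, Eskel 0.4351, Brisco 0.4203, Galen 0.4062, Dorne 0.2751, Carrow 0.1734.
Largest remainders: Farrow, Arden, Eskel receive the extra seats.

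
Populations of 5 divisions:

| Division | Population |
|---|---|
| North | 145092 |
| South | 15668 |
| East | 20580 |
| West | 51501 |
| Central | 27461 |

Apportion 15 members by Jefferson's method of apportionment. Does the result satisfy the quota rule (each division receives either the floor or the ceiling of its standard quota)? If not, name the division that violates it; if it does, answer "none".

Standard quotas: North 8.361, South 0.903, East 1.186, West 2.968, Central 1.582.
Jefferson allocation: North 9, South 1, East 1, West 3, Central 1.
Every allocation lies between the lower and upper quota.

none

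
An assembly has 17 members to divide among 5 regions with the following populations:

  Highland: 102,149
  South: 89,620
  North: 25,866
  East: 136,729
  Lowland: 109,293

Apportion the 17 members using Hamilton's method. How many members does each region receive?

Total 463657; standard divisor 463657/17 ≈ 27273.941.
Standard quotas: Highland 3.7453, South 3.2859, North 0.9484, East 5.0132, Lowland 4.0072.
Lower quotas: Highland 3, South 3, North 0, East 5, Lowland 4 (sum 15, leaving 2 seats).
Remainders in descending order: North 0.9484, Highland 0.7453, South 0.2859, East 0.0132, Lowland 0.0072.
Largest remainders: North, Highland receive the extra seats.

Highland 4, South 3, North 1, East 5, Lowland 4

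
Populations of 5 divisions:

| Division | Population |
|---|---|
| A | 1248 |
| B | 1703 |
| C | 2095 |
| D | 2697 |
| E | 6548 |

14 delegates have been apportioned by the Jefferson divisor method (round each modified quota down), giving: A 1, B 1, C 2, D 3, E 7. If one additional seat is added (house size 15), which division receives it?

Priority for the next seat is population ÷ (current seats + 1).
Priorities: A 624.000, B 851.500, C 698.333, D 674.250, E 818.500.
Highest priority: B.

B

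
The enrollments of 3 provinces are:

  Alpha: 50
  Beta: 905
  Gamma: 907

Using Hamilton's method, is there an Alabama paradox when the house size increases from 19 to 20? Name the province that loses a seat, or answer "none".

Alpha

At 19 seats: Alpha 1, Beta 9, Gamma 9.
At 20 seats: Alpha 0, Beta 10, Gamma 10.
Alpha drops from 1 to 0.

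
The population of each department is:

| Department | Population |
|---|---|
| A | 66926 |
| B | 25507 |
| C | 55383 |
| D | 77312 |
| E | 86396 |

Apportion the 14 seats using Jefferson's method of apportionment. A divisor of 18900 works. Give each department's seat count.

With modified divisor 18900: modified quotas A 3.541, B 1.350, C 2.930, D 4.091, E 4.571.
Rounding down: A 3, B 1, C 2, D 4, E 4 (total 14).

A 3, B 1, C 2, D 4, E 4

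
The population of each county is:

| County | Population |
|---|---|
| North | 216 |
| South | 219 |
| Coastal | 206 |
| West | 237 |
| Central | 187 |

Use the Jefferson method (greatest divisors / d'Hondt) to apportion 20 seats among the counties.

Standard divisor 1065/20 ≈ 53.25; standard quotas: North 4.056, South 4.113, Coastal 3.869, West 4.451, Central 3.512.
Rounding down gives 4, 4, 3, 4, 3 = 18 seats, so the divisor must be adjusted.
With modified divisor 47: modified quotas North 4.596, South 4.660, Coastal 4.383, West 5.043, Central 3.979.
Rounding down: North 4, South 4, Coastal 4, West 5, Central 3 (total 20).

North 4, South 4, Coastal 4, West 5, Central 3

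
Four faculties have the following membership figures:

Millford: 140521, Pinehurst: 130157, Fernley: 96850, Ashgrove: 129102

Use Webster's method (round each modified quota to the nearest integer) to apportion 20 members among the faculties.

Standard divisor 496630/20 ≈ 24831.5; standard quotas: Millford 5.659, Pinehurst 5.242, Fernley 3.900, Ashgrove 5.199.
Rounding to the nearest integer gives Millford 6, Pinehurst 5, Fernley 4, Ashgrove 5 — total 20, matching the house size, so no adjustment is needed.

Millford 6; Pinehurst 5; Fernley 4; Ashgrove 5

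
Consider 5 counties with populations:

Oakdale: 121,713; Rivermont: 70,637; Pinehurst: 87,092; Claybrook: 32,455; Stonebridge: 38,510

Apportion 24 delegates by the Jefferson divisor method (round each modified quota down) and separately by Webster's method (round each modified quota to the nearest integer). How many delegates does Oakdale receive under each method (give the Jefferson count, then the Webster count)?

9 and 8

Jefferson: Oakdale 9, Rivermont 5, Pinehurst 6, Claybrook 2, Stonebridge 2.
Webster: Oakdale 8, Rivermont 5, Pinehurst 6, Claybrook 2, Stonebridge 3.
Oakdale gets 9 under Jefferson and 8 under Webster.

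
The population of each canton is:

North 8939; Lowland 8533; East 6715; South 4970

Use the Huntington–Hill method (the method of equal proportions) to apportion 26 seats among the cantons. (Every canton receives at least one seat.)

With divisor 1126: modified quotas North 7.939, Lowland 7.578, East 5.964, South 4.414.
Geometric-mean thresholds: North √(7·8)=7.483, Lowland √(7·8)=7.483, East √(5·6)=5.477, South √(4·5)=4.472.
Each quota rounded against its threshold gives North 8, Lowland 8, East 6, South 4 (total 26).

North 8; Lowland 8; East 6; South 4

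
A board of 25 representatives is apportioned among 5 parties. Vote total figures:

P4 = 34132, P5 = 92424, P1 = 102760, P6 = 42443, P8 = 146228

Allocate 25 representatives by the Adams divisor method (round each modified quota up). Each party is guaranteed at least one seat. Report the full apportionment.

Standard divisor 417987/25 ≈ 16719.48; standard quotas: P4 2.041, P5 5.528, P1 6.146, P6 2.539, P8 8.746.
Rounding up gives 3, 6, 7, 3, 9 = 28 seats, so the divisor must be adjusted.
With modified divisor 18400: modified quotas P4 1.855, P5 5.023, P1 5.585, P6 2.307, P8 7.947.
Rounding up: P4 2, P5 6, P1 6, P6 3, P8 8 (total 25).

P4 2, P5 6, P1 6, P6 3, P8 8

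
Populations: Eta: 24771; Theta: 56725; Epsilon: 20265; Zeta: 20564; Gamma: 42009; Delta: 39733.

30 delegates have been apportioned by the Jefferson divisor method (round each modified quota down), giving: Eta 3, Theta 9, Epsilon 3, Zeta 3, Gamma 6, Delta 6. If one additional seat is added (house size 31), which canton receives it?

Priority for the next seat is population ÷ (current seats + 1).
Priorities: Eta 6192.750, Theta 5672.500, Epsilon 5066.250, Zeta 5141.000, Gamma 6001.286, Delta 5676.143.
Highest priority: Eta.

Eta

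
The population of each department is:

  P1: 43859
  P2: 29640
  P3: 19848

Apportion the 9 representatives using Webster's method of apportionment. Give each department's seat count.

P1: 4, P2: 3, P3: 2

Standard divisor 93347/9 ≈ 10371.889; standard quotas: P1 4.229, P2 2.858, P3 1.914.
Rounding to the nearest integer gives P1 4, P2 3, P3 2 — total 9, matching the house size, so no adjustment is needed.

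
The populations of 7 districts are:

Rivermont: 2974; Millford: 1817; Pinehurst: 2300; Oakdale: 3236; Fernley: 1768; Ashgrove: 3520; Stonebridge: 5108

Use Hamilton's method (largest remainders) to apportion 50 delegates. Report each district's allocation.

Standard divisor: 20723 ÷ 50 ≈ 414.46.
Standard quotas: Rivermont 7.1756, Millford 4.3840, Pinehurst 5.5494, Oakdale 7.8077, Fernley 4.2658, Ashgrove 8.4930, Stonebridge 12.3245.
Lower quotas: Rivermont 7, Millford 4, Pinehurst 5, Oakdale 7, Fernley 4, Ashgrove 8, Stonebridge 12 (sum 47, leaving 3 seats).
Remainders in descending order: Oakdale 0.8077, Pinehurst 0.5494, Ashgrove 0.4930, Millford 0.3840, Stonebridge 0.3245, Fernley 0.2658, Rivermont 0.1756.
The surplus seats go to Oakdale, Pinehurst, Ashgrove.

Rivermont=7, Millford=4, Pinehurst=6, Oakdale=8, Fernley=4, Ashgrove=9, Stonebridge=12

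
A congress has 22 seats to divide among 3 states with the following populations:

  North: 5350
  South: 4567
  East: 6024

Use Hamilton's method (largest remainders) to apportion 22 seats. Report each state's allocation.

North=8; South=6; East=8

The standard divisor is 15941/22 ≈ 724.591.
Standard quotas: North 7.3835, South 6.3029, East 8.3137.
Lower quotas: North 7, South 6, East 8 (sum 21, leaving 1 seat).
Remainders in descending order: North 0.3835, East 0.3137, South 0.3029.
The surplus seat goes to North.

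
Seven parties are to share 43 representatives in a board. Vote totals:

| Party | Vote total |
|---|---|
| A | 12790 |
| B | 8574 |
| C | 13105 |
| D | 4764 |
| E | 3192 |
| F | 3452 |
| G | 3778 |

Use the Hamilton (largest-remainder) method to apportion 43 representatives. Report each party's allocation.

A 11; B 8; C 11; D 4; E 3; F 3; G 3

Total 49655; standard divisor 49655/43 ≈ 1154.767.
Standard quotas: A 11.0758, B 7.4249, C 11.3486, D 4.1255, E 2.7642, F 2.9893, G 3.2717.
Lower quotas: A 11, B 7, C 11, D 4, E 2, F 2, G 3 (sum 40, leaving 3 seats).
Remainders in descending order: F 0.9893, E 0.7642, B 0.4249, C 0.3486, G 0.2717, D 0.1255, A 0.0758.
Largest remainders: F, E, B receive the extra seats.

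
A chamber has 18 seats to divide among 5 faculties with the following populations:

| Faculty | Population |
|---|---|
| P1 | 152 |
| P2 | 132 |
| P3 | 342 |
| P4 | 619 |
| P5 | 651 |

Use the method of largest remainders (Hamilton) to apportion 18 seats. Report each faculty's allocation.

P1: 2, P2: 1, P3: 3, P4: 6, P5: 6

Standard divisor: 1896 ÷ 18 ≈ 105.333.
Standard quotas: P1 1.443, P2 1.253, P3 3.247, P4 5.877, P5 6.180.
Lower quotas: P1 1, P2 1, P3 3, P4 5, P5 6 (sum 16, leaving 2 seats).
Remainders in descending order: P4 0.877, P1 0.443, P2 0.253, P3 0.247, P5 0.180.
The surplus seats go to P4, P1.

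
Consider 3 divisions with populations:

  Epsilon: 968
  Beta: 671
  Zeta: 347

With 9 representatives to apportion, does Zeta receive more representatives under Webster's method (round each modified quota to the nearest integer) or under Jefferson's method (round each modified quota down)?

Webster: Epsilon 4, Beta 3, Zeta 2.
Jefferson: Epsilon 5, Beta 3, Zeta 1.
Zeta gets 2 under Webster and 1 under Jefferson.

Webster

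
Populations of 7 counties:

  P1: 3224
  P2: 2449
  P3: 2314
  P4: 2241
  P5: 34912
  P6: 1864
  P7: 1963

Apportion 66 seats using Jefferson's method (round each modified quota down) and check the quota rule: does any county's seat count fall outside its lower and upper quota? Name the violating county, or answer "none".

Standard quotas: P1 4.345, P2 3.301, P3 3.119, P4 3.021, P5 47.056, P6 2.512, P7 2.646.
Jefferson allocation: P1 4, P2 3, P3 3, P4 3, P5 49, P6 2, P7 2.
P5 has quota 47.056 (lower 47, upper 48) but receives 49 — outside the quota interval.

P5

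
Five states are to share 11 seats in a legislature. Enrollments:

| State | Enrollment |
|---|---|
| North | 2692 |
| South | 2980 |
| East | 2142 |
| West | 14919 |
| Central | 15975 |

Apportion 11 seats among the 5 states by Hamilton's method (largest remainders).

North 1, South 1, East 1, West 4, Central 4

The standard divisor is 38708/11 ≈ 3518.909.
Standard quotas: North 0.7650, South 0.8469, East 0.6087, West 4.2397, Central 4.5398.
Lower quotas: North 0, South 0, East 0, West 4, Central 4 (sum 8, leaving 3 seats).
Remainders in descending order: South 0.8469, North 0.7650, East 0.6087, Central 0.5398, West 0.2397.
The surplus seats go to South, North, East.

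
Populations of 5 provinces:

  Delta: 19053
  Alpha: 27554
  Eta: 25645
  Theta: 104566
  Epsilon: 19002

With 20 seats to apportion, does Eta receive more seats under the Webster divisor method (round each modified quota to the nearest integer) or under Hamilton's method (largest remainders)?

Webster

Webster: Delta 2, Alpha 3, Eta 3, Theta 10, Epsilon 2.
Hamilton: Delta 2, Alpha 3, Eta 2, Theta 11, Epsilon 2.
Eta gets 3 under Webster and 2 under Hamilton.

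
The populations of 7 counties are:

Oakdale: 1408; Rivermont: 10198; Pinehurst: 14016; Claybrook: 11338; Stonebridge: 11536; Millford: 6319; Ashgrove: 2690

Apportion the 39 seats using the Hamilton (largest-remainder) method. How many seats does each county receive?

Oakdale=1, Rivermont=7, Pinehurst=9, Claybrook=8, Stonebridge=8, Millford=4, Ashgrove=2

Standard divisor: 57505 ÷ 39 ≈ 1474.487.
Standard quotas: Oakdale 0.9549, Rivermont 6.9163, Pinehurst 9.5057, Claybrook 7.6895, Stonebridge 7.8237, Millford 4.2856, Ashgrove 1.8244.
Lower quotas: Oakdale 0, Rivermont 6, Pinehurst 9, Claybrook 7, Stonebridge 7, Millford 4, Ashgrove 1 (sum 34, leaving 5 seats).
Remainders in descending order: Oakdale 0.9549, Rivermont 0.9163, Ashgrove 0.8244, Stonebridge 0.8237, Claybrook 0.6895, Pinehurst 0.5057, Millford 0.2856.
The surplus seats go to Oakdale, Rivermont, Ashgrove, Stonebridge, Claybrook.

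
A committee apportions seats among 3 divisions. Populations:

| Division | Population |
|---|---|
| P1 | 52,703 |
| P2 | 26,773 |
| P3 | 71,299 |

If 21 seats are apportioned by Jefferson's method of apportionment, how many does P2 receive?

4

Standard divisor 150775/21 ≈ 7179.762; standard quotas: P1 7.340, P2 3.729, P3 9.931.
Rounding down gives 7, 3, 9 = 19 seats, so the divisor must be adjusted.
With modified divisor 6640: modified quotas P1 7.937, P2 4.032, P3 10.738.
Rounding down: P1 7, P2 4, P3 10 (total 21).
P2 receives 4.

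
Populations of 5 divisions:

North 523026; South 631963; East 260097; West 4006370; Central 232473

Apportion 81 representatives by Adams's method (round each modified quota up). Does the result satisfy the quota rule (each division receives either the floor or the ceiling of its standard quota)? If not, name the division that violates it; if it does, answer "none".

West

Standard quotas: North 7.493, South 9.054, East 3.726, West 57.397, Central 3.330.
Adams allocation: North 8, South 9, East 4, West 56, Central 4.
West has quota 57.397 (lower 57, upper 58) but receives 56 — outside the quota interval.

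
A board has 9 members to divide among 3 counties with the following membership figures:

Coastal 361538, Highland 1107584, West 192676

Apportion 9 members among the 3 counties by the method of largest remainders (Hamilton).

Coastal=2; Highland=6; West=1

Total 1661798; standard divisor 1661798/9 ≈ 184644.222.
Standard quotas: Coastal 1.9580, Highland 5.9985, West 1.0435.
Lower quotas: Coastal 1, Highland 5, West 1 (sum 7, leaving 2 seats).
Remainders in descending order: Highland 0.9985, Coastal 0.9580, West 0.0435.
Largest remainders: Highland, Coastal receive the extra seats.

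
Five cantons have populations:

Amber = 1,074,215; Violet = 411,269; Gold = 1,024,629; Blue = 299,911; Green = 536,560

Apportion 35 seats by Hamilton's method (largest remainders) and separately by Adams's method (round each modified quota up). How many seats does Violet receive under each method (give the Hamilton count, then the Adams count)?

Hamilton: Amber 11, Violet 4, Gold 11, Blue 3, Green 6.
Adams: Amber 11, Violet 5, Gold 10, Blue 3, Green 6.
Violet gets 4 under Hamilton and 5 under Adams.

4 and 5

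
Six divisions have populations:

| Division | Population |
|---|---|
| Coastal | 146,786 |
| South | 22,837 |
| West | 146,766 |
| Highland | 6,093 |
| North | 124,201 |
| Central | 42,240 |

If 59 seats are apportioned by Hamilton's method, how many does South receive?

3

Standard divisor: 488923 ÷ 59 ≈ 8286.831.
Standard quotas: Coastal 17.7132, South 2.7558, West 17.7108, Highland 0.7353, North 14.9878, Central 5.0972.
Lower quotas: Coastal 17, South 2, West 17, Highland 0, North 14, Central 5 (sum 55, leaving 4 seats).
Remainders in descending order: North 0.9878, South 0.7558, Highland 0.7353, Coastal 0.7132, West 0.7108, Central 0.0972.
Largest remainders: North, South, Highland, Coastal receive the extra seats.
South receives 3.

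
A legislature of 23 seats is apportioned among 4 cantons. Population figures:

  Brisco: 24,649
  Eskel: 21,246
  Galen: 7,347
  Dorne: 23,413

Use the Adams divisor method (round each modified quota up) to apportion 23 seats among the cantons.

Standard divisor 76655/23 ≈ 3332.826; standard quotas: Brisco 7.396, Eskel 6.375, Galen 2.204, Dorne 7.025.
Rounding up gives 8, 7, 3, 8 = 26 seats, so the divisor must be adjusted.
With modified divisor 3600: modified quotas Brisco 6.847, Eskel 5.902, Galen 2.041, Dorne 6.504.
Rounding up: Brisco 7, Eskel 6, Galen 3, Dorne 7 (total 23).

Brisco 7; Eskel 6; Galen 3; Dorne 7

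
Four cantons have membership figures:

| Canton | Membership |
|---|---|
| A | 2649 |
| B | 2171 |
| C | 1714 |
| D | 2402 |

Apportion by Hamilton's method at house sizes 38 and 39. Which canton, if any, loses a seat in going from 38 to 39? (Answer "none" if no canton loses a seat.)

At 38 seats: A 11, B 9, C 8, D 10.
At 39 seats: A 12, B 9, C 7, D 11.
C drops from 8 to 7.

C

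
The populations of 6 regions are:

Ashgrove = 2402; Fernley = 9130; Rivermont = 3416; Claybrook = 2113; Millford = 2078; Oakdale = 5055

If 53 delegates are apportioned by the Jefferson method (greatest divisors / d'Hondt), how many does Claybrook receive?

Standard divisor 24194/53 ≈ 456.491; standard quotas: Ashgrove 5.262, Fernley 20.000, Rivermont 7.483, Claybrook 4.629, Millford 4.552, Oakdale 11.074.
Rounding down gives 5, 20, 7, 4, 4, 11 = 51 seats, so the divisor must be adjusted.
With modified divisor 425: modified quotas Ashgrove 5.652, Fernley 21.482, Rivermont 8.038, Claybrook 4.972, Millford 4.889, Oakdale 11.894.
Rounding down: Ashgrove 5, Fernley 21, Rivermont 8, Claybrook 4, Millford 4, Oakdale 11 (total 53).
Claybrook receives 4.

4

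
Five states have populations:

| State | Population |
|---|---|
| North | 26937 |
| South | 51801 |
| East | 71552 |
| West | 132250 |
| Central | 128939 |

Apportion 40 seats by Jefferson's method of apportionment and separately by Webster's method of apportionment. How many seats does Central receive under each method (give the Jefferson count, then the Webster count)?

Jefferson: North 2, South 5, East 7, West 13, Central 13.
Webster: North 3, South 5, East 7, West 13, Central 12.
Central gets 13 under Jefferson and 12 under Webster.

13 and 12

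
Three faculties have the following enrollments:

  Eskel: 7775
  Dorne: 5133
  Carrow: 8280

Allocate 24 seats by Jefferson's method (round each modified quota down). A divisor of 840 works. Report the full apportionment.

With modified divisor 840: modified quotas Eskel 9.256, Dorne 6.111, Carrow 9.857.
Rounding down: Eskel 9, Dorne 6, Carrow 9 (total 24).

Eskel 9, Dorne 6, Carrow 9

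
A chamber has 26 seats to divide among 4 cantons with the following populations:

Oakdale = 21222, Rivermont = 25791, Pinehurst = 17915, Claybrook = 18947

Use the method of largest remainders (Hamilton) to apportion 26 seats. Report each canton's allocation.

Standard divisor: 83875 ÷ 26 ≈ 3225.962.
Standard quotas: Oakdale 6.5785, Rivermont 7.9948, Pinehurst 5.5534, Claybrook 5.8733.
Lower quotas: Oakdale 6, Rivermont 7, Pinehurst 5, Claybrook 5 (sum 23, leaving 3 seats).
Remainders in descending order: Rivermont 0.9948, Claybrook 0.8733, Oakdale 0.5785, Pinehurst 0.5534.
Largest remainders: Rivermont, Claybrook, Oakdale receive the extra seats.

Oakdale 7, Rivermont 8, Pinehurst 5, Claybrook 6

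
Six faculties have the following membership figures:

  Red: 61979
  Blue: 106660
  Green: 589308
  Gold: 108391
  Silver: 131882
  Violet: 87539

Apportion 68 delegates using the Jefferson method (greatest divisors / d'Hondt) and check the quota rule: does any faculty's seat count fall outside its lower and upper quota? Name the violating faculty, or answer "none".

Standard quotas: Red 3.882, Blue 6.680, Green 36.908, Gold 6.788, Silver 8.260, Violet 5.482.
Jefferson allocation: Red 4, Blue 6, Green 38, Gold 7, Silver 8, Violet 5.
Green has quota 36.908 (lower 36, upper 37) but receives 38 — outside the quota interval.

Green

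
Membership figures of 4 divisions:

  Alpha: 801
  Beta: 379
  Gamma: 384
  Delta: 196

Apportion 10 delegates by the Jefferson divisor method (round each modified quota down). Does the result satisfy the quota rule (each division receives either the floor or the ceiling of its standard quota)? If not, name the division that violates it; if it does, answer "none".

Standard quotas: Alpha 4.551, Beta 2.153, Gamma 2.182, Delta 1.114.
Jefferson allocation: Alpha 5, Beta 2, Gamma 2, Delta 1.
Every allocation lies between the lower and upper quota.

none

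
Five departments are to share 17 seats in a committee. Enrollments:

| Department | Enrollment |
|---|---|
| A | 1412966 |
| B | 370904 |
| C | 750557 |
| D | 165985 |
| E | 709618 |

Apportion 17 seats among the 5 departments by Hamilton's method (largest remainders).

Standard divisor: 3410030 ÷ 17 = 200590.
Standard quotas: A 7.0441, B 1.8491, C 3.7417, D 0.8275, E 3.5377.
Lower quotas: A 7, B 1, C 3, D 0, E 3 (sum 14, leaving 3 seats).
Remainders in descending order: B 0.8491, D 0.8275, C 0.7417, E 0.5377, A 0.0441.
The surplus seats go to B, D, C.

A=7, B=2, C=4, D=1, E=3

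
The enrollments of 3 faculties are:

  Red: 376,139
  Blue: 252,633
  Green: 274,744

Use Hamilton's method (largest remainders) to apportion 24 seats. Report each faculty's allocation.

Red=10, Blue=7, Green=7

Total 903516; standard divisor 903516/24 ≈ 37646.5.
Standard quotas: Red 9.9913, Blue 6.7107, Green 7.2980.
Lower quotas: Red 9, Blue 6, Green 7 (sum 22, leaving 2 seats).
Remainders in descending order: Red 0.9913, Blue 0.7107, Green 0.2980.
The surplus seats go to Red, Blue.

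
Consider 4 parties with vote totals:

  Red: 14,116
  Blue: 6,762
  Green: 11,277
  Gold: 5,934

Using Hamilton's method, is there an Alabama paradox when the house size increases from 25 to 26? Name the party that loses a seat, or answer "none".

Blue

At 25 seats: Red 9, Blue 5, Green 7, Gold 4.
At 26 seats: Red 10, Blue 4, Green 8, Gold 4.
Blue drops from 5 to 4.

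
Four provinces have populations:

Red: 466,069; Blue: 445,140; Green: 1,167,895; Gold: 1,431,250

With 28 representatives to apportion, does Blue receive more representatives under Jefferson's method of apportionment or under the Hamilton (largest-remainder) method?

Jefferson: Red 3, Blue 3, Green 10, Gold 12.
Hamilton: Red 4, Blue 4, Green 9, Gold 11.
Blue gets 3 under Jefferson and 4 under Hamilton.

Hamilton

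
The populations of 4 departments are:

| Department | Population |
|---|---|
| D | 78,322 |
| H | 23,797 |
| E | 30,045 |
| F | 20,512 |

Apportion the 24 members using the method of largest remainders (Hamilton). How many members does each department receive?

Standard divisor: 152676 ÷ 24 ≈ 6361.5.
Standard quotas: D 12.3119, H 3.7408, E 4.7229, F 3.2244.
Lower quotas: D 12, H 3, E 4, F 3 (sum 22, leaving 2 seats).
Remainders in descending order: H 0.7408, E 0.7229, D 0.3119, F 0.2244.
Largest remainders: H, E receive the extra seats.

D 12, H 4, E 5, F 3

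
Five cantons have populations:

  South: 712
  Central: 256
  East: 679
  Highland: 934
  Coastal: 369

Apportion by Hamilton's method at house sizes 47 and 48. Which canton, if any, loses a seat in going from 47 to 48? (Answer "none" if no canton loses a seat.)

none

At 47 seats: South 11, Central 4, East 11, Highland 15, Coastal 6.
At 48 seats: South 12, Central 4, East 11, Highland 15, Coastal 6.
No canton's allocation decreased.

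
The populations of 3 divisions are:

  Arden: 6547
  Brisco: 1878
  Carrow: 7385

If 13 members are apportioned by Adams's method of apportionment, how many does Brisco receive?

Standard divisor 15810/13 ≈ 1216.154; standard quotas: Arden 5.383, Brisco 1.544, Carrow 6.072.
Rounding up gives 6, 2, 7 = 15 seats, so the divisor must be adjusted.
With modified divisor 1400: modified quotas Arden 4.676, Brisco 1.341, Carrow 5.275.
Rounding up: Arden 5, Brisco 2, Carrow 6 (total 13).
Brisco receives 2.

2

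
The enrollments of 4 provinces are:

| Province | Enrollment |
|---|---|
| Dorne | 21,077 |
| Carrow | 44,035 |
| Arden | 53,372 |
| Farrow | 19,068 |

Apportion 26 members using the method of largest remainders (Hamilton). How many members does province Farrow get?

4

Total 137552; standard divisor 137552/26 ≈ 5290.462.
Standard quotas: Dorne 3.9840, Carrow 8.3235, Arden 10.0883, Farrow 3.6042.
Lower quotas: Dorne 3, Carrow 8, Arden 10, Farrow 3 (sum 24, leaving 2 seats).
Remainders in descending order: Dorne 0.9840, Farrow 0.6042, Carrow 0.3235, Arden 0.0883.
Largest remainders: Dorne, Farrow receive the extra seats.
Farrow receives 4.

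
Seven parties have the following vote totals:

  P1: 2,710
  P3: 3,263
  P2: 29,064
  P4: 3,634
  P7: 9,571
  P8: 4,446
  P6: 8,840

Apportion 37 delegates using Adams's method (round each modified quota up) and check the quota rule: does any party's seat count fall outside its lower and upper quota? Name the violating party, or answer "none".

P2

Standard quotas: P1 1.630, P3 1.962, P2 17.478, P4 2.185, P7 5.756, P8 2.674, P6 5.316.
Adams allocation: P1 2, P3 2, P2 16, P4 3, P7 6, P8 3, P6 5.
P2 has quota 17.478 (lower 17, upper 18) but receives 16 — outside the quota interval.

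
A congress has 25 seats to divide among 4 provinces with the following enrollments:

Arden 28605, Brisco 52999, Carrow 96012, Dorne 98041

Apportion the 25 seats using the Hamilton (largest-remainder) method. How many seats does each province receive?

Standard divisor: 275657 ÷ 25 ≈ 11026.28.
Standard quotas: Arden 2.5943, Brisco 4.8066, Carrow 8.7076, Dorne 8.8916.
Lower quotas: Arden 2, Brisco 4, Carrow 8, Dorne 8 (sum 22, leaving 3 seats).
Remainders in descending order: Dorne 0.8916, Brisco 0.8066, Carrow 0.7076, Arden 0.5943.
Largest remainders: Dorne, Brisco, Carrow receive the extra seats.

Arden=2, Brisco=5, Carrow=9, Dorne=9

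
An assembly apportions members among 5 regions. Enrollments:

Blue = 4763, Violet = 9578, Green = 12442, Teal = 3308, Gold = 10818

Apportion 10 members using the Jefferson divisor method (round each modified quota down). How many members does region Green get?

Standard divisor 40909/10 ≈ 4090.9; standard quotas: Blue 1.164, Violet 2.341, Green 3.041, Teal 0.809, Gold 2.644.
Rounding down gives 1, 2, 3, 0, 2 = 8 seats, so the divisor must be adjusted.
With modified divisor 3227.27: modified quotas Blue 1.476, Violet 2.968, Green 3.855, Teal 1.025, Gold 3.352.
Rounding down: Blue 1, Violet 2, Green 3, Teal 1, Gold 3 (total 10).
Green receives 3.

3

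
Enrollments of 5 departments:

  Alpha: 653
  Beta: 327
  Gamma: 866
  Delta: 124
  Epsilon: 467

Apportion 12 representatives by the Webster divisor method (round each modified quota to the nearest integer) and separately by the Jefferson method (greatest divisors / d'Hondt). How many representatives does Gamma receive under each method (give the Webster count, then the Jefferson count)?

4 and 5

Webster: Alpha 3, Beta 2, Gamma 4, Delta 1, Epsilon 2.
Jefferson: Alpha 3, Beta 2, Gamma 5, Delta 0, Epsilon 2.
Gamma gets 4 under Webster and 5 under Jefferson.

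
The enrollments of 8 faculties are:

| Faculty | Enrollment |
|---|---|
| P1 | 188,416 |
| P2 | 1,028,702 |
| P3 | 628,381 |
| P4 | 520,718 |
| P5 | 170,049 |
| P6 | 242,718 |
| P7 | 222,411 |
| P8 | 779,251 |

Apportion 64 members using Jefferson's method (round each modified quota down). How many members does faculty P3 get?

11

Standard divisor 3780646/64 ≈ 59072.594; standard quotas: P1 3.190, P2 17.414, P3 10.637, P4 8.815, P5 2.879, P6 4.109, P7 3.765, P8 13.191.
Rounding down gives 3, 17, 10, 8, 2, 4, 3, 13 = 60 seats, so the divisor must be adjusted.
With modified divisor 56200: modified quotas P1 3.353, P2 18.304, P3 11.181, P4 9.265, P5 3.026, P6 4.319, P7 3.957, P8 13.866.
Rounding down: P1 3, P2 18, P3 11, P4 9, P5 3, P6 4, P7 3, P8 13 (total 64).
P3 receives 11.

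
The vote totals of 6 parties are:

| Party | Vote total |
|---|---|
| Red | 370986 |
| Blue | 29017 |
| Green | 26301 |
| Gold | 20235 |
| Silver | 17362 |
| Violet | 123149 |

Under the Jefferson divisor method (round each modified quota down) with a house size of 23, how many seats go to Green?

Standard divisor 587050/23 ≈ 25523.913; standard quotas: Red 14.535, Blue 1.137, Green 1.030, Gold 0.793, Silver 0.680, Violet 4.825.
Rounding down gives 14, 1, 1, 0, 0, 4 = 20 seats, so the divisor must be adjusted.
With modified divisor 22500: modified quotas Red 16.488, Blue 1.290, Green 1.169, Gold 0.899, Silver 0.772, Violet 5.473.
Rounding down: Red 16, Blue 1, Green 1, Gold 0, Silver 0, Violet 5 (total 23).
Green receives 1.

1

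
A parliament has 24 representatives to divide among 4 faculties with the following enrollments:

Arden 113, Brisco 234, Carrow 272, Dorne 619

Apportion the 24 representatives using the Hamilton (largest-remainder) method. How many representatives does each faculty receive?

Arden 2; Brisco 5; Carrow 5; Dorne 12

Standard divisor: 1238 ÷ 24 ≈ 51.583.
Standard quotas: Arden 2.191, Brisco 4.536, Carrow 5.273, Dorne 12.000.
Lower quotas: Arden 2, Brisco 4, Carrow 5, Dorne 12 (sum 23, leaving 1 seat).
Remainders in descending order: Brisco 0.536, Carrow 0.273, Arden 0.191, Dorne 0.000.
Largest remainder: Brisco receives the extra seat.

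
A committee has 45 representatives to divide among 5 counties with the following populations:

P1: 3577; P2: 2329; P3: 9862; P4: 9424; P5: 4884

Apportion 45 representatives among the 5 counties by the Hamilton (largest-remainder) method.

The standard divisor is 30076/45 ≈ 668.356.
Standard quotas: P1 5.3519, P2 3.4847, P3 14.7556, P4 14.1003, P5 7.3075.
Lower quotas: P1 5, P2 3, P3 14, P4 14, P5 7 (sum 43, leaving 2 seats).
Remainders in descending order: P3 0.7556, P2 0.4847, P1 0.3519, P5 0.3075, P4 0.1003.
Largest remainders: P3, P2 receive the extra seats.

P1=5, P2=4, P3=15, P4=14, P5=7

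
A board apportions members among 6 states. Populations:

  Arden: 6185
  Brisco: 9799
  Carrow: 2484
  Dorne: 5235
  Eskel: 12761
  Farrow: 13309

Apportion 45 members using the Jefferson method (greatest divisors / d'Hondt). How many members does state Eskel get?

12

Standard divisor 49773/45 ≈ 1106.067; standard quotas: Arden 5.592, Brisco 8.859, Carrow 2.246, Dorne 4.733, Eskel 11.537, Farrow 12.033.
Rounding down gives 5, 8, 2, 4, 11, 12 = 42 seats, so the divisor must be adjusted.
With modified divisor 1040: modified quotas Arden 5.947, Brisco 9.422, Carrow 2.388, Dorne 5.034, Eskel 12.270, Farrow 12.797.
Rounding down: Arden 5, Brisco 9, Carrow 2, Dorne 5, Eskel 12, Farrow 12 (total 45).
Eskel receives 12.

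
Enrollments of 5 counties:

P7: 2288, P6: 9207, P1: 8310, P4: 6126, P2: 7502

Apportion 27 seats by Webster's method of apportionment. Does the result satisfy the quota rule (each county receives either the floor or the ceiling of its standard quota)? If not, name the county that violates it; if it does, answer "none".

none

Standard quotas: P7 1.848, P6 7.435, P1 6.711, P4 4.947, P2 6.059.
Webster allocation: P7 2, P6 7, P1 7, P4 5, P2 6.
Every allocation lies between the lower and upper quota.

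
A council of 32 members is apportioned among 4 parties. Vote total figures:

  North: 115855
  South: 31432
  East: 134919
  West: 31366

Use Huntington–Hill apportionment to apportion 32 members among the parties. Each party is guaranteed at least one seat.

North 12, South 3, East 14, West 3

With divisor 9656: modified quotas North 11.998, South 3.255, East 13.973, West 3.248.
Geometric-mean thresholds: North √(11·12)=11.489, South √(3·4)=3.464, East √(13·14)=13.491, West √(3·4)=3.464.
Each quota rounded against its threshold gives North 12, South 3, East 14, West 3 (total 32).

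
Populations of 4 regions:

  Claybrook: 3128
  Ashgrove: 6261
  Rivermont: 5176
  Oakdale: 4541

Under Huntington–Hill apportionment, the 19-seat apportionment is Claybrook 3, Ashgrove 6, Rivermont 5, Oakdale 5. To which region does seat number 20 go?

Ashgrove

Priority for the next seat is population ÷ (√(s·(s+1))).
Priorities: Claybrook 902.976, Ashgrove 966.093, Rivermont 945.004, Oakdale 829.069.
Highest priority: Ashgrove.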